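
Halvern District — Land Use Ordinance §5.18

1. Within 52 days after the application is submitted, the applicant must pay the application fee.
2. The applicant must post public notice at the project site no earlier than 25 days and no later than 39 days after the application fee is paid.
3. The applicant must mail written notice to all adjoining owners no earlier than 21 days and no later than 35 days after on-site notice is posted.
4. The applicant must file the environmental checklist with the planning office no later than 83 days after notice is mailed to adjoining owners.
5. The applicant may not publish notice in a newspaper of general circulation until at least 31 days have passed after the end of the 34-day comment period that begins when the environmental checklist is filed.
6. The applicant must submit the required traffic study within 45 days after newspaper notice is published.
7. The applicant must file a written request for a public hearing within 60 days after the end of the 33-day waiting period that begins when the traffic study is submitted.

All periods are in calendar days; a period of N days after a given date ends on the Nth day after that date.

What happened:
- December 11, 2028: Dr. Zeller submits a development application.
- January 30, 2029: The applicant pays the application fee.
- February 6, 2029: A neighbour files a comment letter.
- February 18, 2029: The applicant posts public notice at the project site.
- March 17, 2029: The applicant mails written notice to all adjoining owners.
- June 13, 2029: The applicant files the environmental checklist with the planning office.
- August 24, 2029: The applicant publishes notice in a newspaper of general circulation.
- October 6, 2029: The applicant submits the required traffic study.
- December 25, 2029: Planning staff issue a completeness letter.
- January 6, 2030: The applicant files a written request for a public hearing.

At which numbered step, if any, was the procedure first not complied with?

Step 2

Step 1 — counting 52 days from December 11, 2028 (when the application is submitted) gives a deadline of February 1, 2029; completed January 30, 2029, before the deadline.
Step 2 — 25 and 39 days from January 30, 2029 (when the application fee is paid) are February 24, 2029 and March 10, 2029 respectively; done February 18, 2029 — 6 days before the window opened.
The analysis stops there.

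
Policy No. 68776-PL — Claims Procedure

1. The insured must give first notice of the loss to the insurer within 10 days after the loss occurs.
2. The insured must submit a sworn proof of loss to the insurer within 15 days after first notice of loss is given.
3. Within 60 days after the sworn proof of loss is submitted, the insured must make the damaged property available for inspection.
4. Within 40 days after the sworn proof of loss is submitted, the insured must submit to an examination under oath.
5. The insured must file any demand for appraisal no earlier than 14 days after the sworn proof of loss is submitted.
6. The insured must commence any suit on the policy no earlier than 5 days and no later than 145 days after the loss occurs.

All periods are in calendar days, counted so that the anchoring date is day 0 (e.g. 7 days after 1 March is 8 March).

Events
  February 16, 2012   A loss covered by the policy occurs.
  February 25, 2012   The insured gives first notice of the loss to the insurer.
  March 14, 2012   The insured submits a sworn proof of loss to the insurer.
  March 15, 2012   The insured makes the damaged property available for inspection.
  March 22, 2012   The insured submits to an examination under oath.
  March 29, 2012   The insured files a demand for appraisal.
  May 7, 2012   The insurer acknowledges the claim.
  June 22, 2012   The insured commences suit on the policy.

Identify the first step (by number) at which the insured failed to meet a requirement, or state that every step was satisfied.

Step 2

Step 1: 10 days after February 16, 2012 (when the loss occurs) is February 26, 2012; done February 25, 2012 — timely.
Step 2: 15 days after February 25, 2012 (when first notice of loss is given) is March 11, 2012; March 14, 2012 misses that deadline by 3 days.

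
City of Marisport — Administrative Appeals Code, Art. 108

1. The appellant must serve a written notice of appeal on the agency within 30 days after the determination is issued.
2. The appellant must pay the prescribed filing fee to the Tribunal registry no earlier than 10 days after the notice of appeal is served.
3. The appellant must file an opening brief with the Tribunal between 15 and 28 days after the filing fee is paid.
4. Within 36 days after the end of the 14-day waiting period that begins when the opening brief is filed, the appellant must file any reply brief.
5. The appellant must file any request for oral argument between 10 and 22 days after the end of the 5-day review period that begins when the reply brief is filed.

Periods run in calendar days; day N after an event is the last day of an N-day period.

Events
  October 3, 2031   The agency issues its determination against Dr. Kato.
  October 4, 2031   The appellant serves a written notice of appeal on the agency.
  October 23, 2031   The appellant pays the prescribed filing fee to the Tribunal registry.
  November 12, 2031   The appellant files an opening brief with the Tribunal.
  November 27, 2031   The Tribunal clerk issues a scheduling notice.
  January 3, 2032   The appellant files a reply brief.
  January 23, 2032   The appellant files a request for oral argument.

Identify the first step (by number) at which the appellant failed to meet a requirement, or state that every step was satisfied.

Step 4

(1) due by October 3, 2031 + 30 days = November 2, 2031; completed October 4, 2031, before the deadline.
(2) permitted from October 4, 2031 + 10 days = October 14, 2031 onward; October 23, 2031 is on or after that date.
(3) the permitted window runs from October 23, 2031 + 15 = November 7, 2031 to October 23, 2031 + 28 = November 20, 2031; done November 12, 2031, which is between those dates.
(4) due by November 26, 2031 + 36 days = January 1, 2032; done January 3, 2032 — 2 days late.
The procedure was therefore not followed at step 4.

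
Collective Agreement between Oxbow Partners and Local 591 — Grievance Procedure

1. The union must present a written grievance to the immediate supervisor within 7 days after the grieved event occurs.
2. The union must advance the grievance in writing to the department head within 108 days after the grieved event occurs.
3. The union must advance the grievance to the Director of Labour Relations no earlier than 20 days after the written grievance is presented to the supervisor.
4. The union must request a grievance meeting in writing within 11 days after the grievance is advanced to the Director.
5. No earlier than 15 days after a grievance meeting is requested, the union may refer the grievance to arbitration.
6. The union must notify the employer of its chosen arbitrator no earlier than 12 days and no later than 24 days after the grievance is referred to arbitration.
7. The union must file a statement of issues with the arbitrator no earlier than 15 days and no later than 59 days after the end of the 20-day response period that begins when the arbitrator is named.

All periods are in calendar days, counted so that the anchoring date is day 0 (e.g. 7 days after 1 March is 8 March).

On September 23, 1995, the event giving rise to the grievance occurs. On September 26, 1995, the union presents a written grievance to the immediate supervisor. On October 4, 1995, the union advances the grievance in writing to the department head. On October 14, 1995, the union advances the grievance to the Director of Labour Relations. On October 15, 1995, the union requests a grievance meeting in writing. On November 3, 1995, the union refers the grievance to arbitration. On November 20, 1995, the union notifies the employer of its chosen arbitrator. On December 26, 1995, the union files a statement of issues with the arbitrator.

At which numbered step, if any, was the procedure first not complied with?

Step 3

(1) due by September 23, 1995 + 7 days = September 30, 1995; completed September 26, 1995, before the deadline.
(2) due by September 23, 1995 + 108 days = January 9, 1996; done October 4, 1995 — timely.
(3) permitted from September 26, 1995 + 20 days = October 16, 1995 onward; acted on October 14, 1995, 2 days prematurely.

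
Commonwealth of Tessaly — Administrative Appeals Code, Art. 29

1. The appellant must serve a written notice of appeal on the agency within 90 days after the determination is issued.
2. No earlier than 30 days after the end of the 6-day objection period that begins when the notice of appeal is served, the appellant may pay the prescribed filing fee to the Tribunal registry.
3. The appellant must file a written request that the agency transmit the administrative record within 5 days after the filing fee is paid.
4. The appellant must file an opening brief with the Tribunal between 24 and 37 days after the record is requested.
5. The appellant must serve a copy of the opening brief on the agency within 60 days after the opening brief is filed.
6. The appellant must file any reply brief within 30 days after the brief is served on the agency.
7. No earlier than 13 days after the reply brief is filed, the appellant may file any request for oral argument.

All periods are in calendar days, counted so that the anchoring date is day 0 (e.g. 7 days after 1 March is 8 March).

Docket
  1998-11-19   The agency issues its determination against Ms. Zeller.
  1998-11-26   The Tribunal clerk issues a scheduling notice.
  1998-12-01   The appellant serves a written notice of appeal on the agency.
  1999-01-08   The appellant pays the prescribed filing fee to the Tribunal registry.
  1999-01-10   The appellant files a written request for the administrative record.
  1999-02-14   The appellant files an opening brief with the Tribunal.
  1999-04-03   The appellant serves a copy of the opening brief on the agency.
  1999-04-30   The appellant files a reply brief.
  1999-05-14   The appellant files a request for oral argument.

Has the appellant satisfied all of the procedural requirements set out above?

Yes

Step 1: 90 days after 1998-11-19 (when the determination is issued) is 1999-02-17; completed 1998-12-01, before the deadline.
Step 2: the earliest permitted date is 30 days after 1998-12-07 (end of the 6-day objection period, which began when the notice of appeal is served on 1998-12-01), i.e. 1999-01-06; 1999-01-08 is on or after that date.
Step 3: 5 days after 1999-01-08 (when the filing fee is paid) is 1999-01-13; 1999-01-10 is within that limit.
Step 4: the window is 24–37 days after 1999-01-10 (when the record is requested), so 1999-02-03 through 1999-02-16; done 1999-02-14 — within the window.
Step 5: 60 days after 1999-02-14 (when the opening brief is filed) is 1999-04-15; completed 1999-04-03, before the deadline.
Step 6: 30 days after 1999-04-03 (when the brief is served on the agency) is 1999-05-03; 1999-04-30 is within that limit.
Step 7: the earliest permitted date is 13 days after 1999-04-30 (when the reply brief is filed), i.e. 1999-05-13; 1999-05-14 is on or after that date.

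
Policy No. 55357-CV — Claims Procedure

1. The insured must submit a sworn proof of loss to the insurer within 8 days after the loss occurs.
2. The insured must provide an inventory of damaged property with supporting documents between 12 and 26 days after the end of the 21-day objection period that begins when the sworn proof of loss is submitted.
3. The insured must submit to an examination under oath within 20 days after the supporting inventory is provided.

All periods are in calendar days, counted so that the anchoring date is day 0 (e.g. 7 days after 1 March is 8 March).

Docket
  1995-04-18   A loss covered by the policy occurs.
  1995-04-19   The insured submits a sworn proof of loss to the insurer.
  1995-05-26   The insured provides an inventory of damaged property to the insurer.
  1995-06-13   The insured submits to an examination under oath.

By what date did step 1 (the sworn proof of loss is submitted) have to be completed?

1995-04-26

Step 1 runs from 1995-04-18, when the loss occurs. 8 days after 1995-04-18 is 1995-04-26.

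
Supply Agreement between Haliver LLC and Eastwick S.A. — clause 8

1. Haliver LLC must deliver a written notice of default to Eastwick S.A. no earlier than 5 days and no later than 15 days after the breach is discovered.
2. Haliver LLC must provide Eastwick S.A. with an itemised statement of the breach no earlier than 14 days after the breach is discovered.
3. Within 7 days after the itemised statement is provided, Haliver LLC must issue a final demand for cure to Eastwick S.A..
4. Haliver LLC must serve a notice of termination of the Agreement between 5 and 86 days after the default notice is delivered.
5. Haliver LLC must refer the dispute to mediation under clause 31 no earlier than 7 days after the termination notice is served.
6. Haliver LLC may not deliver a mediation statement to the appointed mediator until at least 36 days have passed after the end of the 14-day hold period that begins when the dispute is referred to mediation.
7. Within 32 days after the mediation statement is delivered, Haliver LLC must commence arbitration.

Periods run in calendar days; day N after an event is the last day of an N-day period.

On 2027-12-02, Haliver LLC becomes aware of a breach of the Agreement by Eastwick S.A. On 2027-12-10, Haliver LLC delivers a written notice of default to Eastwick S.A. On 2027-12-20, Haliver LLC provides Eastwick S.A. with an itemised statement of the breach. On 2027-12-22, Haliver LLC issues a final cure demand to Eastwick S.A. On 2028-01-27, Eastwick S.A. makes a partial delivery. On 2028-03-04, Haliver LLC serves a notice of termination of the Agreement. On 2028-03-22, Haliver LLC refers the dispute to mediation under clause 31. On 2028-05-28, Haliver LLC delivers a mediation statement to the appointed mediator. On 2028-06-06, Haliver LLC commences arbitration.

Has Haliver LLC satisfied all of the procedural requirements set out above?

Step 1: the window is 5–15 days after 2027-12-02 (when the breach is discovered), so 2027-12-07 through 2027-12-17; done 2027-12-10 — within the window.
Step 2: the earliest permitted date is 14 days after 2027-12-02 (when the breach is discovered), i.e. 2027-12-16; done 2027-12-20, after the minimum wait.
Step 3: 7 days after 2027-12-20 (when the itemised statement is provided) is 2027-12-27; done 2027-12-22 — timely.
Step 4: the window is 5–86 days after 2027-12-10 (when the default notice is delivered), so 2027-12-15 through 2028-03-05; done 2028-03-04, which is between those dates.
Step 5: the earliest permitted date is 7 days after 2028-03-04 (when the termination notice is served), i.e. 2028-03-11; 2028-03-22 is on or after that date.
Step 6: the earliest permitted date is 36 days after 2028-04-05 (end of the 14-day hold period, which began when the dispute is referred to mediation on 2028-03-22), i.e. 2028-05-11; 2028-05-28 is on or after that date.
Step 7: 32 days after 2028-05-28 (when the mediation statement is delivered) is 2028-06-29; 2028-06-06 is within that limit.

Yes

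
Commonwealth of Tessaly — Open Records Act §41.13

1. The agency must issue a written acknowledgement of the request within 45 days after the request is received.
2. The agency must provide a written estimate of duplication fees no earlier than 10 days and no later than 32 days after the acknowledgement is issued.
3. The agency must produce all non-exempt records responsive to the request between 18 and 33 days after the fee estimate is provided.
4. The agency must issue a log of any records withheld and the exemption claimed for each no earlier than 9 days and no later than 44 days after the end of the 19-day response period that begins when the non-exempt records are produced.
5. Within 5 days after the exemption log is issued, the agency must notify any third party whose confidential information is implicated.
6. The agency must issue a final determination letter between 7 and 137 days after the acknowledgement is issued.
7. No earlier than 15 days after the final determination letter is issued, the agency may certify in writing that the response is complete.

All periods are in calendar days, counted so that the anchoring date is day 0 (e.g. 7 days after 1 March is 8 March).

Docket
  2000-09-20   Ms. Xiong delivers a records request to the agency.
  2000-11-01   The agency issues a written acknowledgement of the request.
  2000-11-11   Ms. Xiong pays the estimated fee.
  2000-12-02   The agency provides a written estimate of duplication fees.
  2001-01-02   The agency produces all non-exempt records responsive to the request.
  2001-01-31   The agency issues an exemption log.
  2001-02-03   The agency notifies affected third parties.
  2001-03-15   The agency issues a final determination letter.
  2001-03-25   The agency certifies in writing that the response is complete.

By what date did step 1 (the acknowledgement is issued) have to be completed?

Step 1 runs from 2000-09-20, when the request is received. 45 days after 2000-09-20 is 2000-11-04.

2000-11-04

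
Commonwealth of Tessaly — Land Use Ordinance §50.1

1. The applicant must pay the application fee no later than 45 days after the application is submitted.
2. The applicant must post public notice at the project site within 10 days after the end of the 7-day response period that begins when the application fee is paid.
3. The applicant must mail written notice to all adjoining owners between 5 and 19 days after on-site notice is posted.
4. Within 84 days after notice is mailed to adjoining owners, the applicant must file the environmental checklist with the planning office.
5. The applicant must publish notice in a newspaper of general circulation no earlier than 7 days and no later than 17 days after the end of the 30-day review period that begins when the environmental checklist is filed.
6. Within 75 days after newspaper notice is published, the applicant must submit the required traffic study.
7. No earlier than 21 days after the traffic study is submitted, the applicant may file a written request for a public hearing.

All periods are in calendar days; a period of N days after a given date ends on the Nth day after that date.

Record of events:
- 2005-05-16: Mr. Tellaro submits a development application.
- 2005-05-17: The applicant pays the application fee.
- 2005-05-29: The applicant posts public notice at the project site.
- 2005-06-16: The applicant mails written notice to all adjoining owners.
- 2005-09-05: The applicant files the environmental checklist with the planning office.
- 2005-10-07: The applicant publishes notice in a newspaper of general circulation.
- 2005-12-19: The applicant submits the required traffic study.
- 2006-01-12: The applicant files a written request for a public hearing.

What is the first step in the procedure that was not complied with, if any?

Step 5

Step 1: 45 days after 2005-05-16 (when the application is submitted) is 2005-06-30; 2005-05-17 is within that limit.
Step 2: 10 days after 2005-05-24 (end of the 7-day response period, which began when the application fee is paid on 2005-05-17) is 2005-06-03; done 2005-05-29 — timely.
Step 3: the window is 5–19 days after 2005-05-29 (when on-site notice is posted), so 2005-06-03 through 2005-06-17; done 2005-06-16, which is between those dates.
Step 4: 84 days after 2005-06-16 (when notice is mailed to adjoining owners) is 2005-09-08; done 2005-09-05 — timely.
Step 5: the window is 7–17 days after 2005-10-05 (end of the 30-day review period, which began when the environmental checklist is filed on 2005-09-05), so 2005-10-12 through 2005-10-22; done 2005-10-07 — 5 days before the window opened.
That is the first point of non-compliance.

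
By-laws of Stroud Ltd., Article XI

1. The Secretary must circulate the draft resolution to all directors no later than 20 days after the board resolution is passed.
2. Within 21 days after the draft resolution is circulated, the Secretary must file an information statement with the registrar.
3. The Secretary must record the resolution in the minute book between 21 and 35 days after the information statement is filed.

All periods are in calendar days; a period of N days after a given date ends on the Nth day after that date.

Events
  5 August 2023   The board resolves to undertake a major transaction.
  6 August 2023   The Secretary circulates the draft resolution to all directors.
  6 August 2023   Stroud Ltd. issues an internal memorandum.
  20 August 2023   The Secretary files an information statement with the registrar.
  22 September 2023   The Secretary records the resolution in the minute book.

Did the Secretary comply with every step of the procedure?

Yes

Step 1: 20 days after 5 August 2023 (when the board resolution is passed) is 25 August 2023; done 6 August 2023 — timely.
Step 2: 21 days after 6 August 2023 (when the draft resolution is circulated) is 27 August 2023; 20 August 2023 is within that limit.
Step 3: the window is 21–35 days after 20 August 2023 (when the information statement is filed), so 10 September 2023 through 24 September 2023; done 22 September 2023 — within the window.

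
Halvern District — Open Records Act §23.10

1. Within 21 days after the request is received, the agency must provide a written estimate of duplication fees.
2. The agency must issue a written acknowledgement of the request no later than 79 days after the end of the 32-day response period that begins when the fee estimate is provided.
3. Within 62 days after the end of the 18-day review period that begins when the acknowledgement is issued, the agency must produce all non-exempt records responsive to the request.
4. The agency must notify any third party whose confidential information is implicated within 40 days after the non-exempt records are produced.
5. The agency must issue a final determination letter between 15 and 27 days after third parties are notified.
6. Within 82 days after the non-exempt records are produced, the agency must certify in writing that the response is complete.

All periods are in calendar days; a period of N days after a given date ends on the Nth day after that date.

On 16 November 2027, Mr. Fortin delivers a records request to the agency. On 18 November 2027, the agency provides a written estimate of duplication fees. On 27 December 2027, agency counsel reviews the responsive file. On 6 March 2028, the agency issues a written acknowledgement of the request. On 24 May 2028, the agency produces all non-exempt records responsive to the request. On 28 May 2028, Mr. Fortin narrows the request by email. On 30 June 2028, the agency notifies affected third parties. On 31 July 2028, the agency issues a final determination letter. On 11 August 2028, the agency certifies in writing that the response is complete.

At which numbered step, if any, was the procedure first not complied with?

Step 5

Step 1: 21 days after 16 November 2027 (when the request is received) is 7 December 2027; 18 November 2027 is within that limit.
Step 2: 79 days after 20 December 2027 (end of the 32-day response period, which began when the fee estimate is provided on 18 November 2027) is 8 March 2028; 6 March 2028 is within that limit.
Step 3: 62 days after 24 March 2028 (end of the 18-day review period, which began when the acknowledgement is issued on 6 March 2028) is 25 May 2028; 24 May 2028 is within that limit.
Step 4: 40 days after 24 May 2028 (when the non-exempt records are produced) is 3 July 2028; done 30 June 2028 — timely.
Step 5: the window is 15–27 days after 30 June 2028 (when third parties are notified), so 15 July 2028 through 27 July 2028; 31 July 2028 is 4 days past the end of the window.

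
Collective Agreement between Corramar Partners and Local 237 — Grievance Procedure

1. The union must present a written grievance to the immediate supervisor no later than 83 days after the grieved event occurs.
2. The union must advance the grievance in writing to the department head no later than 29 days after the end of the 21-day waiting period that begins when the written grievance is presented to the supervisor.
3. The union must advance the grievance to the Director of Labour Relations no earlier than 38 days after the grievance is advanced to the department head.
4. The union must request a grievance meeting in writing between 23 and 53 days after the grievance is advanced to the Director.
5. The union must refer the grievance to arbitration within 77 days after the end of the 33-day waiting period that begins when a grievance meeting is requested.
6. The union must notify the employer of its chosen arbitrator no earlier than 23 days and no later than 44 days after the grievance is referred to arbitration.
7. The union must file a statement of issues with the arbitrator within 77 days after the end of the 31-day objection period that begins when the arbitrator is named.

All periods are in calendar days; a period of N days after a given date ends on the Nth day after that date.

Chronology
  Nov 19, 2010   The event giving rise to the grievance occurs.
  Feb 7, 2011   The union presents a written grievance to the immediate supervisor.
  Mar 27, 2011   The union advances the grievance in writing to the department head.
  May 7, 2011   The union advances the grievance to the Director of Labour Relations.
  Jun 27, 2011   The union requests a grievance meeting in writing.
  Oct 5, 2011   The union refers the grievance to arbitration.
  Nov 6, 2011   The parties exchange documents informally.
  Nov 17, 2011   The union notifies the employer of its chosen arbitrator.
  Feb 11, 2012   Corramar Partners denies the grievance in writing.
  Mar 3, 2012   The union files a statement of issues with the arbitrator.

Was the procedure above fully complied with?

Yes

(1) due by Nov 19, 2010 + 83 days = Feb 10, 2011; done Feb 7, 2011 — timely.
(2) due by Feb 28, 2011 + 29 days = Mar 29, 2011; completed Mar 27, 2011, before the deadline.
(3) permitted from Mar 27, 2011 + 38 days = May 4, 2011 onward; done May 7, 2011, after the minimum wait.
(4) the permitted window runs from May 7, 2011 + 23 = May 30, 2011 to May 7, 2011 + 53 = Jun 29, 2011; Jun 27, 2011 falls inside that range.
(5) due by Jul 30, 2011 + 77 days = Oct 15, 2011; done Oct 5, 2011 — timely.
(6) the permitted window runs from Oct 5, 2011 + 23 = Oct 28, 2011 to Oct 5, 2011 + 44 = Nov 18, 2011; Nov 17, 2011 falls inside that range.
(7) due by Dec 18, 2011 + 77 days = Mar 4, 2012; Mar 3, 2012 is within that limit.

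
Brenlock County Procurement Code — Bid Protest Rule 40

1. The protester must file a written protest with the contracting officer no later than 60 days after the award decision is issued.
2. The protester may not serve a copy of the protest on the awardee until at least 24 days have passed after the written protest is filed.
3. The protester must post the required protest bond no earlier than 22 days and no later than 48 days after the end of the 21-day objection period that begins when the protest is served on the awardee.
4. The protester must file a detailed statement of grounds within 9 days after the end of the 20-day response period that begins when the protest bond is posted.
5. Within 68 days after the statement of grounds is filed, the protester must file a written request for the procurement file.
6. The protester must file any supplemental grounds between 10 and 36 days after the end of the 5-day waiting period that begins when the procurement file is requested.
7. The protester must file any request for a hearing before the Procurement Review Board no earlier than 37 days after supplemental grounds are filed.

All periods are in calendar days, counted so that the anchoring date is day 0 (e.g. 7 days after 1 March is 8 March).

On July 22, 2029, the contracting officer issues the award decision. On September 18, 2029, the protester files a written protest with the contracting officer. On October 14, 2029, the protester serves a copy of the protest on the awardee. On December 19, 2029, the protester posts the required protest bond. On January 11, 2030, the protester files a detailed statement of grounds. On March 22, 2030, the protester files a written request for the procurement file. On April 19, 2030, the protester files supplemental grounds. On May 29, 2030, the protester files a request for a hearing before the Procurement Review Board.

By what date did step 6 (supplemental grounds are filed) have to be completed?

The procurement file is requested on March 22, 2030; the 5-day waiting period therefore ends March 27, 2030, and step 6 runs from that date. The window is 10–36 days after March 27, 2030; it closes on May 2, 2030.

May 2, 2030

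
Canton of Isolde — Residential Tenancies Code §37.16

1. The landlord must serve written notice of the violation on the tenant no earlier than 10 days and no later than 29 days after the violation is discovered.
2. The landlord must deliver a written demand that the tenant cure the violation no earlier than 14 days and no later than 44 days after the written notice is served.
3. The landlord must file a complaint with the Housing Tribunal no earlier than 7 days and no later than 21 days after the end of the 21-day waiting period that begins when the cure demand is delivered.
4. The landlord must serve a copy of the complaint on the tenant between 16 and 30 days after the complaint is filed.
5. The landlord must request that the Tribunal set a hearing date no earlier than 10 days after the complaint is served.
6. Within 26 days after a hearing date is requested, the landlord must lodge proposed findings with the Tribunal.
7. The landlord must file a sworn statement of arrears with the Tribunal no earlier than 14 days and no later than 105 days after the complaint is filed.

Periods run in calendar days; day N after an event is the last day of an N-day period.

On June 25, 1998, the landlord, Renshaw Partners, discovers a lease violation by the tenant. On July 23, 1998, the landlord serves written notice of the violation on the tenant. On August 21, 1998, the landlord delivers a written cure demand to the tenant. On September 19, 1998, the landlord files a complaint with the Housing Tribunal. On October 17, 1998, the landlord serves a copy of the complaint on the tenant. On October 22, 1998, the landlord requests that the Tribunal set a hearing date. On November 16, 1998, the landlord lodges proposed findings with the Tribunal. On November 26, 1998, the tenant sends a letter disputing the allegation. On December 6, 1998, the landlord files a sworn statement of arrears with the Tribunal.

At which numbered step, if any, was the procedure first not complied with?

Step 5

(1) the permitted window runs from June 25, 1998 + 10 = July 5, 1998 to June 25, 1998 + 29 = July 24, 1998; done July 23, 1998, which is between those dates.
(2) the permitted window runs from July 23, 1998 + 14 = August 6, 1998 to July 23, 1998 + 44 = September 5, 1998; done August 21, 1998 — within the window.
(3) the permitted window runs from September 11, 1998 + 7 = September 18, 1998 to September 11, 1998 + 21 = October 2, 1998; done September 19, 1998, which is between those dates.
(4) the permitted window runs from September 19, 1998 + 16 = October 5, 1998 to September 19, 1998 + 30 = October 19, 1998; done October 17, 1998, which is between those dates.
(5) permitted from October 17, 1998 + 10 days = October 27, 1998 onward; done October 22, 1998 — 5 days too early.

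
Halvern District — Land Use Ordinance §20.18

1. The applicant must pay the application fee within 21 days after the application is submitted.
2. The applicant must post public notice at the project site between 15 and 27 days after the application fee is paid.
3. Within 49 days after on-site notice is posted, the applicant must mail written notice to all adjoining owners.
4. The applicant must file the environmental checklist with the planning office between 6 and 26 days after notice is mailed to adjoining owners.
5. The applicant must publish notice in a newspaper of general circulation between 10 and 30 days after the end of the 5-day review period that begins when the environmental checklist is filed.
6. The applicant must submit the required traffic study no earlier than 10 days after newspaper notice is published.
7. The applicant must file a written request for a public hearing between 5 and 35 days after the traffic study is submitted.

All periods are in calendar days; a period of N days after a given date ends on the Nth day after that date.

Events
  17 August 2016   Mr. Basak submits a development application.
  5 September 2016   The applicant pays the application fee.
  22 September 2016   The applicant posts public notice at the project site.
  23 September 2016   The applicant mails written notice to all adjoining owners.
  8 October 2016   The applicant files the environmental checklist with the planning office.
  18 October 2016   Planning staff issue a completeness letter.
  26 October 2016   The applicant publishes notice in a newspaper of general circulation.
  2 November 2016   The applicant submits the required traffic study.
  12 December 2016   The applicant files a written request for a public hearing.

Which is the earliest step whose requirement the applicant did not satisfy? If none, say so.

Step 6

(1) due by 17 August 2016 + 21 days = 7 September 2016; 5 September 2016 is within that limit.
(2) the permitted window runs from 5 September 2016 + 15 = 20 September 2016 to 5 September 2016 + 27 = 2 October 2016; 22 September 2016 falls inside that range.
(3) due by 22 September 2016 + 49 days = 10 November 2016; done 23 September 2016 — timely.
(4) the permitted window runs from 23 September 2016 + 6 = 29 September 2016 to 23 September 2016 + 26 = 19 October 2016; done 8 October 2016, which is between those dates.
(5) the permitted window runs from 13 October 2016 + 10 = 23 October 2016 to 13 October 2016 + 30 = 12 November 2016; 26 October 2016 falls inside that range.
(6) permitted from 26 October 2016 + 10 days = 5 November 2016 onward; done 2 November 2016 — 3 days too early.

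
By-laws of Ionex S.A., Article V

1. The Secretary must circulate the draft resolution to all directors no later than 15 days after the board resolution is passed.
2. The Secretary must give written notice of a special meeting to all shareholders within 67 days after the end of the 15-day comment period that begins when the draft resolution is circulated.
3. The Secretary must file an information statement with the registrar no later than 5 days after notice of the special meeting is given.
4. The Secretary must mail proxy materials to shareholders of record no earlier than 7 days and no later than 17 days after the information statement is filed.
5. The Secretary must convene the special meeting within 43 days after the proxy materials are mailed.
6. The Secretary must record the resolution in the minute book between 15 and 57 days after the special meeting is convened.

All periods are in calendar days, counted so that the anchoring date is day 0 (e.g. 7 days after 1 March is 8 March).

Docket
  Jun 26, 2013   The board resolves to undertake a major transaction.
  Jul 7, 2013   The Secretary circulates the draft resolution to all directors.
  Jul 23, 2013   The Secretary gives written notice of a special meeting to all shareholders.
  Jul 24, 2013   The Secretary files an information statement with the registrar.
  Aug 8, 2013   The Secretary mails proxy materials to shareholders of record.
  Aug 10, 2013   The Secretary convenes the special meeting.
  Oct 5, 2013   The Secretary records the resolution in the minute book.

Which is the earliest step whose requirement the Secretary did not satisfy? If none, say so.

(1) due by Jun 26, 2013 + 15 days = Jul 11, 2013; Jul 7, 2013 is within that limit.
(2) due by Jul 22, 2013 + 67 days = Sep 27, 2013; Jul 23, 2013 is within that limit.
(3) due by Jul 23, 2013 + 5 days = Jul 28, 2013; completed Jul 24, 2013, before the deadline.
(4) the permitted window runs from Jul 24, 2013 + 7 = Jul 31, 2013 to Jul 24, 2013 + 17 = Aug 10, 2013; done Aug 8, 2013, which is between those dates.
(5) due by Aug 8, 2013 + 43 days = Sep 20, 2013; completed Aug 10, 2013, before the deadline.
(6) the permitted window runs from Aug 10, 2013 + 15 = Aug 25, 2013 to Aug 10, 2013 + 57 = Oct 6, 2013; done Oct 5, 2013 — within the window.

None — every step was satisfied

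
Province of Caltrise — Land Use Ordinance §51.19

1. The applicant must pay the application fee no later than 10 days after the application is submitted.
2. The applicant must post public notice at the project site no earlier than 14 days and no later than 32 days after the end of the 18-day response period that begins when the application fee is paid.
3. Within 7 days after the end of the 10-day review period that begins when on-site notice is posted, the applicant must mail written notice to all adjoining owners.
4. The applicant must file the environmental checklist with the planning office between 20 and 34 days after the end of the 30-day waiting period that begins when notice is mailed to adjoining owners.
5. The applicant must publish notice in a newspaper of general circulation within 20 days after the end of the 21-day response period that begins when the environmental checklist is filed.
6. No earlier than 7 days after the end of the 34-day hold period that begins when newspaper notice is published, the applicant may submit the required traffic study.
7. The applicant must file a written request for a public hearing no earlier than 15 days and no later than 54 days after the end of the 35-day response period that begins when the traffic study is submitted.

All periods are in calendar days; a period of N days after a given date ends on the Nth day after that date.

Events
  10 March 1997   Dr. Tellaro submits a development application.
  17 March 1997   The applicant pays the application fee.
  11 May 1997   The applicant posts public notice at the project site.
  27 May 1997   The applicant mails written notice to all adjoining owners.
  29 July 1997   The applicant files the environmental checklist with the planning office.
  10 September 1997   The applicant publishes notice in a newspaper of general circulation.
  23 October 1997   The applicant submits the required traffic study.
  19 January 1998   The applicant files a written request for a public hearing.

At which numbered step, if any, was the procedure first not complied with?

Step 1: 10 days after 10 March 1997 (when the application is submitted) is 20 March 1997; completed 17 March 1997, before the deadline.
Step 2: the window is 14–32 days after 4 April 1997 (end of the 18-day response period, which began when the application fee is paid on 17 March 1997), so 18 April 1997 through 6 May 1997; 11 May 1997 is 5 days past the end of the window.
The procedure was therefore not followed at step 2.

Step 2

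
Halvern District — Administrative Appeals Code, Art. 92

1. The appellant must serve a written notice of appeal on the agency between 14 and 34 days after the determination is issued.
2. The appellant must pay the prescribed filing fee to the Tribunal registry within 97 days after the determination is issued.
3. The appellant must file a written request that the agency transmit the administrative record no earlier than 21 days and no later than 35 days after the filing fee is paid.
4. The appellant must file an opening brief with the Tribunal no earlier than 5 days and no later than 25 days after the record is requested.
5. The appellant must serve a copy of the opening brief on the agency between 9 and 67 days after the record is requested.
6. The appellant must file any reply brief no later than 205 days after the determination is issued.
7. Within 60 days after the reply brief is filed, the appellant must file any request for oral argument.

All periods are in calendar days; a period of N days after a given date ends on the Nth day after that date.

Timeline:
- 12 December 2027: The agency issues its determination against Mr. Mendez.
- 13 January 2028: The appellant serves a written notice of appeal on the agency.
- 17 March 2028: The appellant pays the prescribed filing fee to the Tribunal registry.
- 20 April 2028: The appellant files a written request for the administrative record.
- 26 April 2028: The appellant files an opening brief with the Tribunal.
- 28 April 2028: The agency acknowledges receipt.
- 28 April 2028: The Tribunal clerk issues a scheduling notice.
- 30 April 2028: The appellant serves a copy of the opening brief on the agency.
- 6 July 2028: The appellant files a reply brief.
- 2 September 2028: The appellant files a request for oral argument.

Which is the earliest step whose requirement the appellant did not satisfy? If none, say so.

Step 6

Step 1: the window is 14–34 days after 12 December 2027 (when the determination is issued), so 26 December 2027 through 15 January 2028; done 13 January 2028 — within the window.
Step 2: 97 days after 12 December 2027 (when the determination is issued) is 18 March 2028; completed 17 March 2028, before the deadline.
Step 3: the window is 21–35 days after 17 March 2028 (when the filing fee is paid), so 7 April 2028 through 21 April 2028; done 20 April 2028 — within the window.
Step 4: the window is 5–25 days after 20 April 2028 (when the record is requested), so 25 April 2028 through 15 May 2028; 26 April 2028 falls inside that range.
Step 5: the window is 9–67 days after 20 April 2028 (when the record is requested), so 29 April 2028 through 26 June 2028; 30 April 2028 falls inside that range.
Step 6: 205 days after 12 December 2027 (when the determination is issued) is 4 July 2028; 6 July 2028 misses that deadline by 2 days.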